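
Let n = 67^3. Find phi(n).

296274

φ(67^3) = 67^3 − 67^2 = 300763 − 4489 = 296274.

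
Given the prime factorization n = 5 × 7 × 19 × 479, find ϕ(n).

206496

φ(318535) = 318535 · (1 − 1/5) · (1 − 1/7) · (1 − 1/19) · (1 − 1/479)
       = 318535 · 206496/318535 = 206496.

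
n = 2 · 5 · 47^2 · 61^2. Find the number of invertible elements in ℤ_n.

φ(82196890) = 82196890 · (1 − 1/2) · (1 − 1/5) · (1 − 1/47) · (1 − 1/61)
       = 82196890 · 11040/28670 = 31651680.

31651680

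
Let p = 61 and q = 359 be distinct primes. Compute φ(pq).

φ(n) = (p − 1)(q − 1) = (61−1)(359−1) = 60·358 = 21480.

21480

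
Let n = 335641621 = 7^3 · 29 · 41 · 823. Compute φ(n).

φ(335641621) = 335641621 · (1 − 1/7) · (1 − 1/29) · (1 − 1/41) · (1 − 1/823)
       = 335641621 · 5523840/6849829 = 270668160.

270668160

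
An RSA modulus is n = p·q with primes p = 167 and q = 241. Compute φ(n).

39840

For distinct primes, φ(pq) = (p−1)(q−1) = 166 × 240 = 39840.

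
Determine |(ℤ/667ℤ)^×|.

616

667 = 23 · 29.
φ(23) = 23 − 1 = 22.
φ(29) = 29 − 1 = 28.
Multiply: 22 · 28 = 616.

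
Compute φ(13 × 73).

864

φ(949) = 949 · (1 − 1/13) · (1 − 1/73)
       = 949 · 864/949 = 864.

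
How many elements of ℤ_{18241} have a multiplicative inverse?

16128

Prime factorization: 18241 = 17 · 29 · 37.
φ(18241) = 18241 · (1 − 1/17) · (1 − 1/29) · (1 − 1/37)
       = 18241 · 16128/18241 = 16128.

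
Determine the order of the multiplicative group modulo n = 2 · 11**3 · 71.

84700

φ(2) = 2 − 1 = 1.
φ(11^3) = 11^3 − 11^2 = 1331 − 121 = 1210.
φ(71) = 71 − 1 = 70.
Multiply: 1 · 1210 · 70 = 84700.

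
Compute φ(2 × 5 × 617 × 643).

1581888

φ(3967310) = 3967310 · (1 − 1/2) · (1 − 1/5) · (1 − 1/617) · (1 − 1/643)
       = 3967310 · 1581888/3967310 = 1581888.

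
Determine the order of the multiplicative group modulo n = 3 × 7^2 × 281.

φ(41307) = 41307 · (1 − 1/3) · (1 − 1/7) · (1 − 1/281)
       = 41307 · 3360/5901 = 23520.

23520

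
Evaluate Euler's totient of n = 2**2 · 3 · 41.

160

φ(492) = 492 · (1 − 1/2) · (1 − 1/3) · (1 − 1/41)
       = 492 · 80/246 = 160.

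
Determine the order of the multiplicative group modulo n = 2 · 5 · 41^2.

6560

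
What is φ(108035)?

76800

Prime factorization: 108035 = 5 · 17 · 31 · 41.
φ(108035) = 108035 · (1 − 1/5) · (1 − 1/17) · (1 − 1/31) · (1 − 1/41)
       = 108035 · 76800/108035 = 76800.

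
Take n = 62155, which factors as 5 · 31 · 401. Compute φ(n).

48000

φ(5) = 5 − 1 = 4.
φ(31) = 31 − 1 = 30.
φ(401) = 401 − 1 = 400.
φ(62155) = 4 × 30 × 400 = 48000.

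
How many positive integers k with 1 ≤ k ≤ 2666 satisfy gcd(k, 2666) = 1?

1260

Factor 2666: 2666 = 2 · 31 · 43.
φ(2666) = 2666 · (1 − 1/2) · (1 − 1/31) · (1 − 1/43)
       = 2666 · 1260/2666 = 1260.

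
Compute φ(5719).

4536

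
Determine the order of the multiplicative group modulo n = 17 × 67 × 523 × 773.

425551104

φ(460473781) = 460473781 · (1 − 1/17) · (1 − 1/67) · (1 − 1/523) · (1 − 1/773)
       = 460473781 · 425551104/460473781 = 425551104.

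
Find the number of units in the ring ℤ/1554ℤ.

432

Factor 1554: 1554 = 2 · 3 · 7 · 37.
φ(2) = 2 − 1 = 1.
φ(3) = 3 − 1 = 2.
φ(7) = 7 − 1 = 6.
φ(37) = 37 − 1 = 36.
Since φ is multiplicative, φ(1554) = 1 · 2 · 6 · 36 = 432.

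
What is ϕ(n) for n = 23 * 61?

φ(23) = 23 − 1 = 22.
φ(61) = 61 − 1 = 60.
Since φ is multiplicative, φ(1403) = 22 · 60 = 1320.

1320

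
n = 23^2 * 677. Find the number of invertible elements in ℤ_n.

342056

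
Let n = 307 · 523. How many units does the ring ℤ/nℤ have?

159732

φ(307) = 307 − 1 = 306.
φ(523) = 523 − 1 = 522.
Multiply: 306 · 522 = 159732.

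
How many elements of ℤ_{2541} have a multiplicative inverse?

First factor: 2541 = 3 * 7 * 11**2.
φ(3) = 3 − 1 = 2.
φ(7) = 7 − 1 = 6.
φ(11^2) = 11^2 − 11^1 = 121 − 11 = 110.
Since φ is multiplicative, φ(2541) = 2 · 6 · 110 = 1320.

1320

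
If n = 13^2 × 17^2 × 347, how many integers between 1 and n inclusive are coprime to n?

φ(16947827) = 16947827 · (1 − 1/13) · (1 − 1/17) · (1 − 1/347)
       = 16947827 · 66432/76687 = 14681472.

14681472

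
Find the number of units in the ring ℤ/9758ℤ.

3840

Prime factorization: 9758 = 2 · 7 · 17 · 41.
φ(2) = 2 − 1 = 1.
φ(7) = 7 − 1 = 6.
φ(17) = 17 − 1 = 16.
φ(41) = 41 − 1 = 40.
Multiply: 1 · 6 · 16 · 40 = 3840.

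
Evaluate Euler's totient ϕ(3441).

2160

3441 = 3 * 31 * 37.
φ(3441) = 3441 · (1 − 1/3) · (1 − 1/31) · (1 − 1/37)
       = 3441 · 2160/3441 = 2160.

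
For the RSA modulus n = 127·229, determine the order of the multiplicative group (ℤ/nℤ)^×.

For distinct primes, φ(pq) = (p−1)(q−1) = 126 × 228 = 28728.

28728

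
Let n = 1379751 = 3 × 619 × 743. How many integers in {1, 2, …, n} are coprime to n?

917112

φ(3) = 3 − 1 = 2.
φ(619) = 619 − 1 = 618.
φ(743) = 743 − 1 = 742.
φ(1379751) = 2 × 618 × 742 = 917112.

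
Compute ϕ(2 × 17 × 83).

φ(2822) = 2822 · (1 − 1/2) · (1 − 1/17) · (1 − 1/83)
       = 2822 · 1312/2822 = 1312.

1312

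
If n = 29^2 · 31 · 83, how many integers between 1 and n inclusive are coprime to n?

1997520

φ(29^2) = 29^1·(29−1) = 29·28 = 812.
φ(31) = 31 − 1 = 30.
φ(83) = 83 − 1 = 82.
φ(2163893) = 812 × 30 × 82 = 1997520.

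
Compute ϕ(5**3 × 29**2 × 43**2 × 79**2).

φ(1213101396125) = 1213101396125 · (1 − 1/5) · (1 − 1/29) · (1 − 1/43) · (1 − 1/79)
       = 1213101396125 · 366912/492565 = 903640046400.

903640046400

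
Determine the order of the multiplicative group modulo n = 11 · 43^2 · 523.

9427320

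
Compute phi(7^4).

2058

φ(7^4) = 7^4 − 7^3 = 2401 − 343 = 2058.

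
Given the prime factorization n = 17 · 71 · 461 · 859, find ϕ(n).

442041600

φ(17) = 17 − 1 = 16.
φ(71) = 71 − 1 = 70.
φ(461) = 461 − 1 = 460.
φ(859) = 859 − 1 = 858.
Since φ is multiplicative, φ(477970793) = 16 · 70 · 460 · 858 = 442041600.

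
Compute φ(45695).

31104

Prime factorization: 45695 = 5 · 13 · 19 · 37.
φ(45695) = 45695 · (1 − 1/5) · (1 − 1/13) · (1 − 1/19) · (1 − 1/37)
       = 45695 · 31104/45695 = 31104.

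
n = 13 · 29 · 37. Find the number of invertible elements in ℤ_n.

12096

φ(13) = 13 − 1 = 12.
φ(29) = 29 − 1 = 28.
φ(37) = 37 − 1 = 36.
φ(13949) = 12 × 28 × 36 = 12096.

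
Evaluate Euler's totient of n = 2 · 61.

60

φ(122) = 122 · (1 − 1/2) · (1 − 1/61)
       = 122 · 60/122 = 60.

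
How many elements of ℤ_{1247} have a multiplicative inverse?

1176

First factor: 1247 = 29 · 43.
φ(29) = 29 − 1 = 28.
φ(43) = 43 − 1 = 42.
φ(1247) = 28 × 42 = 1176.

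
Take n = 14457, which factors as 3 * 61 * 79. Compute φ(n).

φ(14457) = 14457 · (1 − 1/3) · (1 − 1/61) · (1 − 1/79)
       = 14457 · 9360/14457 = 9360.

9360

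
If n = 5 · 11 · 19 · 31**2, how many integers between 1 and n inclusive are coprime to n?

669600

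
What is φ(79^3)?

486798

φ(493039) = 493039 · (1 − 1/79)
       = 493039 · 78/79 = 486798.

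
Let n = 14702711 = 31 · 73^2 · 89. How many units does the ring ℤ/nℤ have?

φ(14702711) = 14702711 · (1 − 1/31) · (1 − 1/73) · (1 − 1/89)
       = 14702711 · 190080/201407 = 13875840.

13875840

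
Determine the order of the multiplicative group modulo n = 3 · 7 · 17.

192

φ(3) = 3 − 1 = 2.
φ(7) = 7 − 1 = 6.
φ(17) = 17 − 1 = 16.
Since φ is multiplicative, φ(357) = 2 · 6 · 16 = 192.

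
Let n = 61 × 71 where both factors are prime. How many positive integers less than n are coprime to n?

φ(pq) = (p−1)(q−1) = 60 · 70 = 4200.

4200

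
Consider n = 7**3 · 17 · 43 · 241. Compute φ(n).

φ(7^3) = 7^3 − 7^2 = 343 − 49 = 294.
φ(17) = 17 − 1 = 16.
φ(43) = 43 − 1 = 42.
φ(241) = 241 − 1 = 240.
Multiply: 294 · 16 · 42 · 240 = 47416320.

47416320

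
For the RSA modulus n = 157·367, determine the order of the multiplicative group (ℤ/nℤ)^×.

φ(n) = (p − 1)(q − 1) = (157−1)(367−1) = 156·366 = 57096.

57096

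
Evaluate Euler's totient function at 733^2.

536556

φ(733^2) = 733^2 − 733^1 = 537289 − 733 = 536556.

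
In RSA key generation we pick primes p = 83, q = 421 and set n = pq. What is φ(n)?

34440

φ(pq) = (p−1)(q−1) = 82 · 420 = 34440.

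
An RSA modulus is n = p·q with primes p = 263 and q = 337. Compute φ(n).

For distinct primes, φ(pq) = (p−1)(q−1) = 262 × 336 = 88032.

88032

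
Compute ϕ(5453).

4320

5453 = 7 × 19 × 41.
φ(5453) = 5453 · (1 − 1/7) · (1 − 1/19) · (1 − 1/41)
       = 5453 · 4320/5453 = 4320.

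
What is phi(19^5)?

2345778

φ(2476099) = 2476099 · (1 − 1/19)
       = 2476099 · 18/19 = 2345778.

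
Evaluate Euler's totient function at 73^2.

5256

φ(5329) = 5329 · (1 − 1/73)
       = 5329 · 72/73 = 5256.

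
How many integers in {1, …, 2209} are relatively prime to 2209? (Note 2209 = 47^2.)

φ(2209) = 2209 · (1 − 1/47)
       = 2209 · 46/47 = 2162.

2162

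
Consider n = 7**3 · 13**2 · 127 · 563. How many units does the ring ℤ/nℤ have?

φ(4144698467) = 4144698467 · (1 − 1/7) · (1 − 1/13) · (1 − 1/127) · (1 − 1/563)
       = 4144698467 · 5098464/6506591 = 3247721568.

3247721568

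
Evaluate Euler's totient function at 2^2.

φ(4) = 4 · (1 − 1/2)
       = 4 · 1/2 = 2.

2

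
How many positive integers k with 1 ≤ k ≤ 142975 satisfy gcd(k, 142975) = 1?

142975 = 5**2 · 7 · 19 · 43.
φ(5^2) = 5^1·(5−1) = 5·4 = 20.
φ(7) = 7 − 1 = 6.
φ(19) = 19 − 1 = 18.
φ(43) = 43 − 1 = 42.
φ(142975) = 20 × 6 × 18 × 42 = 90720.

90720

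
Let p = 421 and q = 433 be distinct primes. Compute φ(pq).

φ(182293) = 182293 · (1 − 1/421) · (1 − 1/433)
       = 182293 · 181440/182293 = 181440.

181440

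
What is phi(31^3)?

φ(31^3) = 31^2·(31−1) = 961·30 = 28830.

28830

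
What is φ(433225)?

Factor 433225: 433225 = 5**2 × 13 × 31 × 43.
φ(5^2) = 5^1·(5−1) = 5·4 = 20.
φ(13) = 13 − 1 = 12.
φ(31) = 31 − 1 = 30.
φ(43) = 43 − 1 = 42.
Multiply: 20 · 12 · 30 · 42 = 302400.

302400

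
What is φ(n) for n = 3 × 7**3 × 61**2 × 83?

176470560

φ(317799447) = 317799447 · (1 − 1/3) · (1 − 1/7) · (1 − 1/61) · (1 − 1/83)
       = 317799447 · 59040/106323 = 176470560.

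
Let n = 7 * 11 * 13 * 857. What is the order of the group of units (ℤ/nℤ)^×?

φ(7) = 7 − 1 = 6.
φ(11) = 11 − 1 = 10.
φ(13) = 13 − 1 = 12.
φ(857) = 857 − 1 = 856.
Multiply: 6 · 10 · 12 · 856 = 616320.

616320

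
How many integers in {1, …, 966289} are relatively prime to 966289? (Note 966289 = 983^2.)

965306

φ(983^2) = 983^2 − 983^1 = 966289 − 983 = 965306.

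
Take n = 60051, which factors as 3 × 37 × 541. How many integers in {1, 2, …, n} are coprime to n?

φ(60051) = 60051 · (1 − 1/3) · (1 − 1/37) · (1 − 1/541)
       = 60051 · 38880/60051 = 38880.

38880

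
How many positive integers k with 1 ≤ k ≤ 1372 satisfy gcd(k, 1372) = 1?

588

1372 = 2^2 × 7^3.
φ(2^2) = 2^2 − 2^1 = 4 − 2 = 2.
φ(7^3) = 7^3 − 7^2 = 343 − 49 = 294.
Since φ is multiplicative, φ(1372) = 2 · 294 = 588.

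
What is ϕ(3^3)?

18

φ(27) = 27 · (1 − 1/3)
       = 27 · 2/3 = 18.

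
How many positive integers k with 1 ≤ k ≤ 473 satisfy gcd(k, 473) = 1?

Prime factorization: 473 = 11 × 43.
φ(473) = 473 · (1 − 1/11) · (1 − 1/43)
       = 473 · 420/473 = 420.

420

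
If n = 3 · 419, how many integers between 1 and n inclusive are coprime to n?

φ(1257) = 1257 · (1 − 1/3) · (1 − 1/419)
       = 1257 · 836/1257 = 836.

836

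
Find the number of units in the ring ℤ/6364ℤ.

6364 = 2^2 · 37 · 43.
φ(2^2) = 2^1·(2−1) = 2·1 = 2.
φ(37) = 37 − 1 = 36.
φ(43) = 43 − 1 = 42.
φ(6364) = 2 × 36 × 42 = 3024.

3024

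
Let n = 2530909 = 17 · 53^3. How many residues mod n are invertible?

2337088

φ(2530909) = 2530909 · (1 − 1/17) · (1 − 1/53)
       = 2530909 · 832/901 = 2337088.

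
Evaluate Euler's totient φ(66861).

Factor 66861: 66861 = 3^2 · 17 · 19 · 23.
φ(3^2) = 3^1·(3−1) = 3·2 = 6.
φ(17) = 17 − 1 = 16.
φ(19) = 19 − 1 = 18.
φ(23) = 23 − 1 = 22.
Since φ is multiplicative, φ(66861) = 6 · 16 · 18 · 22 = 38016.

38016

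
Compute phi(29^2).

φ(29^2) = 29^2 − 29^1 = 841 − 29 = 812.

812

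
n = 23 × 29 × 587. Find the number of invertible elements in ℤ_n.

φ(391529) = 391529 · (1 − 1/23) · (1 − 1/29) · (1 − 1/587)
       = 391529 · 360976/391529 = 360976.

360976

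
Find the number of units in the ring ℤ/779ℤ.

720

779 = 19 × 41.
φ(19) = 19 − 1 = 18.
φ(41) = 41 − 1 = 40.
φ(779) = 18 × 40 = 720.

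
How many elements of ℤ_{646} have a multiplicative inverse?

Prime factorization: 646 = 2 * 17 * 19.
φ(646) = 646 · (1 − 1/2) · (1 − 1/17) · (1 − 1/19)
       = 646 · 288/646 = 288.

288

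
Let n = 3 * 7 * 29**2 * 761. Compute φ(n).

7405440

φ(3) = 3 − 1 = 2.
φ(7) = 7 − 1 = 6.
φ(29^2) = 29^2 − 29^1 = 841 − 29 = 812.
φ(761) = 761 − 1 = 760.
Multiply: 2 · 6 · 812 · 760 = 7405440.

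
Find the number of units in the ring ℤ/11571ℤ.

6048

11571 = 3 × 7 × 19 × 29.
φ(11571) = 11571 · (1 − 1/3) · (1 − 1/7) · (1 − 1/19) · (1 − 1/29)
       = 11571 · 6048/11571 = 6048.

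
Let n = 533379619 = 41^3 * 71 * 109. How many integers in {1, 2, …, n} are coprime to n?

508334400

φ(533379619) = 533379619 · (1 − 1/41) · (1 − 1/71) · (1 − 1/109)
       = 533379619 · 302400/317299 = 508334400.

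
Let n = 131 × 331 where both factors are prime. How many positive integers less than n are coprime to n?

42900

φ(n) = (p − 1)(q − 1) = (131−1)(331−1) = 130·330 = 42900.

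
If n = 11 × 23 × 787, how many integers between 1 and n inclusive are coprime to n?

φ(11) = 11 − 1 = 10.
φ(23) = 23 − 1 = 22.
φ(787) = 787 − 1 = 786.
Since φ is multiplicative, φ(199111) = 10 · 22 · 786 = 172920.

172920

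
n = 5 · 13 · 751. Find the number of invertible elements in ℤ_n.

36000

φ(5) = 5 − 1 = 4.
φ(13) = 13 − 1 = 12.
φ(751) = 751 − 1 = 750.
Multiply: 4 · 12 · 750 = 36000.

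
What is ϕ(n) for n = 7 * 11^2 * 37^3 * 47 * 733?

1095263959680

φ(7) = 7 − 1 = 6.
φ(11^2) = 11^1·(11−1) = 11·10 = 110.
φ(37^3) = 37^2·(37−1) = 1369·36 = 49284.
φ(47) = 47 − 1 = 46.
φ(733) = 733 − 1 = 732.
Since φ is multiplicative, φ(1478054388041) = 6 · 110 · 49284 · 46 · 732 = 1095263959680.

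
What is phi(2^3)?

4

φ(2^3) = 2^3 − 2^2 = 8 − 4 = 4.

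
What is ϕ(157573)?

First factor: 157573 = 13 · 17 · 23 · 31.
φ(157573) = 157573 · (1 − 1/13) · (1 − 1/17) · (1 − 1/23) · (1 − 1/31)
       = 157573 · 126720/157573 = 126720.

126720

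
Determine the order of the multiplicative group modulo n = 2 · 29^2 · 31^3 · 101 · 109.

252827568000

φ(551644058158) = 551644058158 · (1 − 1/2) · (1 − 1/29) · (1 − 1/31) · (1 − 1/101) · (1 − 1/109)
       = 551644058158 · 9072000/19794182 = 252827568000.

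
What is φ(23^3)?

11638

φ(12167) = 12167 · (1 − 1/23)
       = 12167 · 22/23 = 11638.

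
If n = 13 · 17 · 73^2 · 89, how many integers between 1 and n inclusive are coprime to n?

φ(104816101) = 104816101 · (1 − 1/13) · (1 − 1/17) · (1 − 1/73) · (1 − 1/89)
       = 104816101 · 1216512/1435837 = 88805376.

88805376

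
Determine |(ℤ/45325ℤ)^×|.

30240

Factor 45325: 45325 = 5**2 × 7**2 × 37.
φ(5^2) = 5^1·(5−1) = 5·4 = 20.
φ(7^2) = 7^1·(7−1) = 7·6 = 42.
φ(37) = 37 − 1 = 36.
Since φ is multiplicative, φ(45325) = 20 · 42 · 36 = 30240.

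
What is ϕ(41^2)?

φ(1681) = 1681 · (1 − 1/41)
       = 1681 · 40/41 = 1640.

1640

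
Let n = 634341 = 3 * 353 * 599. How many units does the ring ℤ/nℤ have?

φ(634341) = 634341 · (1 − 1/3) · (1 − 1/353) · (1 − 1/599)
       = 634341 · 420992/634341 = 420992.

420992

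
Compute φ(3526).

Factor 3526: 3526 = 2 × 41 × 43.
φ(3526) = 3526 · (1 − 1/2) · (1 − 1/41) · (1 − 1/43)
       = 3526 · 1680/3526 = 1680.

1680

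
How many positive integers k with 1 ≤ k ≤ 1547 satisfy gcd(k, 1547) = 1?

1152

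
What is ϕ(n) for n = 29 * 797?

22288

φ(23113) = 23113 · (1 − 1/29) · (1 − 1/797)
       = 23113 · 22288/23113 = 22288.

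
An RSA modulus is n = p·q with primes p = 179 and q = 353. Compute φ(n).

φ(pq) = (p−1)(q−1) = 178 · 352 = 62656.

62656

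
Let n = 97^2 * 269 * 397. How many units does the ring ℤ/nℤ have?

φ(97^2) = 97^2 − 97^1 = 9409 − 97 = 9312.
φ(269) = 269 − 1 = 268.
φ(397) = 397 − 1 = 396.
Multiply: 9312 · 268 · 396 = 988263936.

988263936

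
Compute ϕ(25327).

Prime factorization: 25327 = 19 · 31 · 43.
φ(25327) = 25327 · (1 − 1/19) · (1 − 1/31) · (1 − 1/43)
       = 25327 · 22680/25327 = 22680.

22680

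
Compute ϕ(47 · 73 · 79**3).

1612274976

φ(1691616809) = 1691616809 · (1 − 1/47) · (1 − 1/73) · (1 − 1/79)
       = 1691616809 · 258336/271049 = 1612274976.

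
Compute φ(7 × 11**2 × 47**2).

1426920

φ(1871023) = 1871023 · (1 − 1/7) · (1 − 1/11) · (1 − 1/47)
       = 1871023 · 2760/3619 = 1426920.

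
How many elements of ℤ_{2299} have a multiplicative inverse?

1980

Factor 2299: 2299 = 11**2 · 19.
φ(2299) = 2299 · (1 − 1/11) · (1 − 1/19)
       = 2299 · 180/209 = 1980.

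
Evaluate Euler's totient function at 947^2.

φ(896809) = 896809 · (1 − 1/947)
       = 896809 · 946/947 = 895862.

895862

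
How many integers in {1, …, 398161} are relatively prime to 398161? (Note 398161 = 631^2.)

397530

φ(631^2) = 631^2 − 631^1 = 398161 − 631 = 397530.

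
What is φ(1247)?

1176

First factor: 1247 = 29 × 43.
φ(1247) = 1247 · (1 − 1/29) · (1 − 1/43)
       = 1247 · 1176/1247 = 1176.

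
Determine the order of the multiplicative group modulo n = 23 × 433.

φ(9959) = 9959 · (1 − 1/23) · (1 − 1/433)
       = 9959 · 9504/9959 = 9504.

9504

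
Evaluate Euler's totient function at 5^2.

φ(5^2) = 5^1·(5−1) = 5·4 = 20.

20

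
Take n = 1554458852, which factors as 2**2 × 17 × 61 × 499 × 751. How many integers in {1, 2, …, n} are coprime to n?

717120000

φ(2^2) = 2^2 − 2^1 = 4 − 2 = 2.
φ(17) = 17 − 1 = 16.
φ(61) = 61 − 1 = 60.
φ(499) = 499 − 1 = 498.
φ(751) = 751 − 1 = 750.
Since φ is multiplicative, φ(1554458852) = 2 · 16 · 60 · 498 · 750 = 717120000.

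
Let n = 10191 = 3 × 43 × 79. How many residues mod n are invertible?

6552

φ(10191) = 10191 · (1 − 1/3) · (1 − 1/43) · (1 − 1/79)
       = 10191 · 6552/10191 = 6552.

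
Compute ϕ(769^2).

590592

φ(769^2) = 769^2 − 769^1 = 591361 − 769 = 590592.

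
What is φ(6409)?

5376

First factor: 6409 = 13 · 17 · 29.
φ(6409) = 6409 · (1 − 1/13) · (1 − 1/17) · (1 − 1/29)
       = 6409 · 5376/6409 = 5376.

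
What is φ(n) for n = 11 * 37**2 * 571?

7592400

φ(11) = 11 − 1 = 10.
φ(37^2) = 37^1·(37−1) = 37·36 = 1332.
φ(571) = 571 − 1 = 570.
Multiply: 10 · 1332 · 570 = 7592400.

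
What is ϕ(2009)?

1680

First factor: 2009 = 7**2 · 41.
φ(7^2) = 7^1·(7−1) = 7·6 = 42.
φ(41) = 41 − 1 = 40.
φ(2009) = 42 × 40 = 1680.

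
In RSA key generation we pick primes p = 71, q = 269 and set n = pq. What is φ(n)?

φ(n) = (p − 1)(q − 1) = (71−1)(269−1) = 70·268 = 18760.

18760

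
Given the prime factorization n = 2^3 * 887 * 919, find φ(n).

3253392

φ(6521224) = 6521224 · (1 − 1/2) · (1 − 1/887) · (1 − 1/919)
       = 6521224 · 813348/1630306 = 3253392.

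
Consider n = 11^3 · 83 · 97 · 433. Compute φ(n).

φ(4639976473) = 4639976473 · (1 − 1/11) · (1 − 1/83) · (1 − 1/97) · (1 − 1/433)
       = 4639976473 · 34007040/38346913 = 4114851840.

4114851840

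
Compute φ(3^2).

6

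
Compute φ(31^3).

28830

φ(29791) = 29791 · (1 − 1/31)
       = 29791 · 30/31 = 28830.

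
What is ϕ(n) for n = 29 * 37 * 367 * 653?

240541056

φ(29) = 29 − 1 = 28.
φ(37) = 37 − 1 = 36.
φ(367) = 367 − 1 = 366.
φ(653) = 653 − 1 = 652.
Multiply: 28 · 36 · 366 · 652 = 240541056.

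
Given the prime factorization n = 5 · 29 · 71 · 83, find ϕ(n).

642880

φ(854485) = 854485 · (1 − 1/5) · (1 − 1/29) · (1 − 1/71) · (1 − 1/83)
       = 854485 · 642880/854485 = 642880.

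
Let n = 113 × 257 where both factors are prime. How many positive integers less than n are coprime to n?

28672

φ(29041) = 29041 · (1 − 1/113) · (1 − 1/257)
       = 29041 · 28672/29041 = 28672.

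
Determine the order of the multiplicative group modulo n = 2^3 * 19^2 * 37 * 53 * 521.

φ(2^3) = 2^2·(2−1) = 4·1 = 4.
φ(19^2) = 19^2 − 19^1 = 361 − 19 = 342.
φ(37) = 37 − 1 = 36.
φ(53) = 53 − 1 = 52.
φ(521) = 521 − 1 = 520.
Multiply: 4 · 342 · 36 · 52 · 520 = 1331665920.

1331665920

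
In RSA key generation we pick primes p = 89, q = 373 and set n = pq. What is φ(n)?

32736

For distinct primes, φ(pq) = (p−1)(q−1) = 88 × 372 = 32736.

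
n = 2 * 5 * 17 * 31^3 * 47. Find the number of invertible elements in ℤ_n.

84875520

φ(238030090) = 238030090 · (1 − 1/2) · (1 − 1/5) · (1 − 1/17) · (1 − 1/31) · (1 − 1/47)
       = 238030090 · 88320/247690 = 84875520.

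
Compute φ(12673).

Factor 12673: 12673 = 19 · 23 · 29.
φ(19) = 19 − 1 = 18.
φ(23) = 23 − 1 = 22.
φ(29) = 29 − 1 = 28.
Multiply: 18 · 22 · 28 = 11088.

11088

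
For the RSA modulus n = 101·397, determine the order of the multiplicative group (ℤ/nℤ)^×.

For distinct primes, φ(pq) = (p−1)(q−1) = 100 × 396 = 39600.

39600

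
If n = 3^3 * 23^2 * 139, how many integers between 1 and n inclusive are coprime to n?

1256904

φ(3^3) = 3^2·(3−1) = 9·2 = 18.
φ(23^2) = 23^1·(23−1) = 23·22 = 506.
φ(139) = 139 − 1 = 138.
φ(1985337) = 18 × 506 × 138 = 1256904.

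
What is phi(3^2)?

6

φ(9) = 9 · (1 − 1/3)
       = 9 · 2/3 = 6.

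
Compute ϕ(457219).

First factor: 457219 = 7^3 · 31 · 43.
φ(457219) = 457219 · (1 − 1/7) · (1 − 1/31) · (1 − 1/43)
       = 457219 · 7560/9331 = 370440.

370440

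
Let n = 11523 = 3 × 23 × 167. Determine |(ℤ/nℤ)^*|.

φ(11523) = 11523 · (1 − 1/3) · (1 − 1/23) · (1 − 1/167)
       = 11523 · 7304/11523 = 7304.

7304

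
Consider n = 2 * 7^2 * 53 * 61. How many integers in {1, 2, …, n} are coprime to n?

φ(2) = 2 − 1 = 1.
φ(7^2) = 7^1·(7−1) = 7·6 = 42.
φ(53) = 53 − 1 = 52.
φ(61) = 61 − 1 = 60.
Multiply: 1 · 42 · 52 · 60 = 131040.

131040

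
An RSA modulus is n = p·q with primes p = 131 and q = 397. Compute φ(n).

For distinct primes, φ(pq) = (p−1)(q−1) = 130 × 396 = 51480.

51480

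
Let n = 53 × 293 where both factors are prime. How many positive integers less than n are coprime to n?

15184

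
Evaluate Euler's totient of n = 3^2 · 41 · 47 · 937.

φ(3^2) = 3^2 − 3^1 = 9 − 3 = 6.
φ(41) = 41 − 1 = 40.
φ(47) = 47 − 1 = 46.
φ(937) = 937 − 1 = 936.
Since φ is multiplicative, φ(16250391) = 6 · 40 · 46 · 936 = 10333440.

10333440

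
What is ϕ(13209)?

Prime factorization: 13209 = 3 · 7 · 17 · 37.
φ(3) = 3 − 1 = 2.
φ(7) = 7 − 1 = 6.
φ(17) = 17 − 1 = 16.
φ(37) = 37 − 1 = 36.
Since φ is multiplicative, φ(13209) = 2 · 6 · 16 · 36 = 6912.

6912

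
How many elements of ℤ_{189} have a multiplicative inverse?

108

Prime factorization: 189 = 3^3 × 7.
φ(189) = 189 · (1 − 1/3) · (1 − 1/7)
       = 189 · 12/21 = 108.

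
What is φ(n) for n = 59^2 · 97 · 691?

226673280

φ(59^2) = 59^1·(59−1) = 59·58 = 3422.
φ(97) = 97 − 1 = 96.
φ(691) = 691 − 1 = 690.
Since φ is multiplicative, φ(233320987) = 3422 · 96 · 690 = 226673280.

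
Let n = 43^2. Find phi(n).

1806

φ(43^2) = 43^2 − 43^1 = 1849 − 43 = 1806.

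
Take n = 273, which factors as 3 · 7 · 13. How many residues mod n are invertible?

144

φ(273) = 273 · (1 − 1/3) · (1 − 1/7) · (1 − 1/13)
       = 273 · 144/273 = 144.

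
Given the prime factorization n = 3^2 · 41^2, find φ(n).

9840

φ(3^2) = 3^2 − 3^1 = 9 − 3 = 6.
φ(41^2) = 41^2 − 41^1 = 1681 − 41 = 1640.
φ(15129) = 6 × 1640 = 9840.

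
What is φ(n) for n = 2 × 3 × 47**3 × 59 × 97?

φ(2) = 2 − 1 = 1.
φ(3) = 3 − 1 = 2.
φ(47^3) = 47^3 − 47^2 = 103823 − 2209 = 101614.
φ(59) = 59 − 1 = 58.
φ(97) = 97 − 1 = 96.
φ(3565074174) = 1 × 2 × 101614 × 58 × 96 = 1131573504.

1131573504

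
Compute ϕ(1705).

1200

1705 = 5 × 11 × 31.
φ(5) = 5 − 1 = 4.
φ(11) = 11 − 1 = 10.
φ(31) = 31 − 1 = 30.
φ(1705) = 4 × 10 × 30 = 1200.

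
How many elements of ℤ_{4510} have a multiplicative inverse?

1600

Factor 4510: 4510 = 2 * 5 * 11 * 41.
φ(4510) = 4510 · (1 − 1/2) · (1 − 1/5) · (1 − 1/11) · (1 − 1/41)
       = 4510 · 1600/4510 = 1600.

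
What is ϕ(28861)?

22680

Factor 28861: 28861 = 7**2 · 19 · 31.
φ(7^2) = 7^1·(7−1) = 7·6 = 42.
φ(19) = 19 − 1 = 18.
φ(31) = 31 − 1 = 30.
Since φ is multiplicative, φ(28861) = 42 · 18 · 30 = 22680.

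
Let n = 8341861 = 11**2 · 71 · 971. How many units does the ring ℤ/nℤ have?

7469000

φ(11^2) = 11^1·(11−1) = 11·10 = 110.
φ(71) = 71 − 1 = 70.
φ(971) = 971 − 1 = 970.
φ(8341861) = 110 × 70 × 970 = 7469000.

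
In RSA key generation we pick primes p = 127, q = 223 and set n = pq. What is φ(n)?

φ(28321) = 28321 · (1 − 1/127) · (1 − 1/223)
       = 28321 · 27972/28321 = 27972.

27972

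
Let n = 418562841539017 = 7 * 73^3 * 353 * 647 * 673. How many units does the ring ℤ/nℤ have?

φ(418562841539017) = 418562841539017 · (1 − 1/7) · (1 − 1/73) · (1 − 1/353) · (1 − 1/647) · (1 − 1/673)
       = 418562841539017 · 66012807168/78544350073 = 351782249398272.

351782249398272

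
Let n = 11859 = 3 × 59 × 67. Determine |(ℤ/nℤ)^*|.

φ(3) = 3 − 1 = 2.
φ(59) = 59 − 1 = 58.
φ(67) = 67 − 1 = 66.
Multiply: 2 · 58 · 66 = 7656.

7656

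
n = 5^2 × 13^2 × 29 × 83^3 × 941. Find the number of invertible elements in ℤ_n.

46388519923200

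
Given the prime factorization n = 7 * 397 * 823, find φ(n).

1953072

φ(2287117) = 2287117 · (1 − 1/7) · (1 − 1/397) · (1 − 1/823)
       = 2287117 · 1953072/2287117 = 1953072.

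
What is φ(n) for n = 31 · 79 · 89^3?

φ(1726469081) = 1726469081 · (1 − 1/31) · (1 − 1/79) · (1 − 1/89)
       = 1726469081 · 205920/217961 = 1631092320.

1631092320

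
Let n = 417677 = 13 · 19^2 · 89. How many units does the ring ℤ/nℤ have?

φ(417677) = 417677 · (1 − 1/13) · (1 − 1/19) · (1 − 1/89)
       = 417677 · 19008/21983 = 361152.

361152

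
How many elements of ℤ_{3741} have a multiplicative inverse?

2352

First factor: 3741 = 3 × 29 × 43.
φ(3) = 3 − 1 = 2.
φ(29) = 29 − 1 = 28.
φ(43) = 43 − 1 = 42.
Since φ is multiplicative, φ(3741) = 2 · 28 · 42 = 2352.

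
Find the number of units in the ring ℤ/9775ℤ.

7040

9775 = 5^2 · 17 · 23.
φ(9775) = 9775 · (1 − 1/5) · (1 − 1/17) · (1 − 1/23)
       = 9775 · 1408/1955 = 7040.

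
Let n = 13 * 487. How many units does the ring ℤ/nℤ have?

φ(6331) = 6331 · (1 − 1/13) · (1 − 1/487)
       = 6331 · 5832/6331 = 5832.

5832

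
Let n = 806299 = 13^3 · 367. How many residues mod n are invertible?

742248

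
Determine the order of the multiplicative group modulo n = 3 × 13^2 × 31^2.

φ(3) = 3 − 1 = 2.
φ(13^2) = 13^2 − 13^1 = 169 − 13 = 156.
φ(31^2) = 31^2 − 31^1 = 961 − 31 = 930.
Multiply: 2 · 156 · 930 = 290160.

290160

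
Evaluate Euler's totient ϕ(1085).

1085 = 5 · 7 · 31.
φ(1085) = 1085 · (1 − 1/5) · (1 − 1/7) · (1 − 1/31)
       = 1085 · 720/1085 = 720.

720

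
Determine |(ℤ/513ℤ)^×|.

Factor 513: 513 = 3^3 · 19.
φ(3^3) = 3^2·(3−1) = 9·2 = 18.
φ(19) = 19 − 1 = 18.
φ(513) = 18 × 18 = 324.

324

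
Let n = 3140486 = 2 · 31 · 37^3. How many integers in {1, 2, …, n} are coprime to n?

φ(2) = 2 − 1 = 1.
φ(31) = 31 − 1 = 30.
φ(37^3) = 37^3 − 37^2 = 50653 − 1369 = 49284.
Since φ is multiplicative, φ(3140486) = 1 · 30 · 49284 = 1478520.

1478520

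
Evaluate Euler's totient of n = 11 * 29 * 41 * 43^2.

20227200

φ(24183071) = 24183071 · (1 − 1/11) · (1 − 1/29) · (1 − 1/41) · (1 − 1/43)
       = 24183071 · 470400/562397 = 20227200.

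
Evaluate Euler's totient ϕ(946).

Factor 946: 946 = 2 · 11 · 43.
φ(2) = 2 − 1 = 1.
φ(11) = 11 − 1 = 10.
φ(43) = 43 − 1 = 42.
φ(946) = 1 × 10 × 42 = 420.

420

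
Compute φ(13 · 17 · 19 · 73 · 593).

147308544

φ(181770511) = 181770511 · (1 − 1/13) · (1 − 1/17) · (1 − 1/19) · (1 − 1/73) · (1 − 1/593)
       = 181770511 · 147308544/181770511 = 147308544.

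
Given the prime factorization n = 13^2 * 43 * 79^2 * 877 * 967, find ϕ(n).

φ(13^2) = 13^1·(13−1) = 13·12 = 156.
φ(43) = 43 − 1 = 42.
φ(79^2) = 79^2 − 79^1 = 6241 − 79 = 6162.
φ(877) = 877 − 1 = 876.
φ(967) = 967 − 1 = 966.
φ(38462314103473) = 156 × 42 × 6162 × 876 × 966 = 34164637363584.

34164637363584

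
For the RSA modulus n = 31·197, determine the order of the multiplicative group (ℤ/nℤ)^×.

φ(n) = (p − 1)(q − 1) = (31−1)(197−1) = 30·196 = 5880.

5880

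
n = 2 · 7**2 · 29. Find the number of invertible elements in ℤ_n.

1176

φ(2842) = 2842 · (1 − 1/2) · (1 − 1/7) · (1 − 1/29)
       = 2842 · 168/406 = 1176.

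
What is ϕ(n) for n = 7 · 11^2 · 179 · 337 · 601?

φ(30707242181) = 30707242181 · (1 − 1/7) · (1 − 1/11) · (1 − 1/179) · (1 − 1/337) · (1 − 1/601)
       = 30707242181 · 2153088000/2791567471 = 23683968000.

23683968000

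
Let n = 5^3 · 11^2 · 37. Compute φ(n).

396000

φ(5^3) = 5^3 − 5^2 = 125 − 25 = 100.
φ(11^2) = 11^1·(11−1) = 11·10 = 110.
φ(37) = 37 − 1 = 36.
Multiply: 100 · 110 · 36 = 396000.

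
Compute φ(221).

First factor: 221 = 13 · 17.
φ(13) = 13 − 1 = 12.
φ(17) = 17 − 1 = 16.
φ(221) = 12 × 16 = 192.

192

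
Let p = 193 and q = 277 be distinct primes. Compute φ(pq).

φ(pq) = (p−1)(q−1) = 192 · 276 = 52992.

52992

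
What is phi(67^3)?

296274

φ(300763) = 300763 · (1 − 1/67)
       = 300763 · 66/67 = 296274.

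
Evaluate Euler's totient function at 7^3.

294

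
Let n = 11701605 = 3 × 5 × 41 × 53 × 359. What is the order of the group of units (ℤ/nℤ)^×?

φ(3) = 3 − 1 = 2.
φ(5) = 5 − 1 = 4.
φ(41) = 41 − 1 = 40.
φ(53) = 53 − 1 = 52.
φ(359) = 359 − 1 = 358.
φ(11701605) = 2 × 4 × 40 × 52 × 358 = 5957120.

5957120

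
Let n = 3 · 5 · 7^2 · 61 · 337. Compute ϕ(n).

φ(15109395) = 15109395 · (1 − 1/3) · (1 − 1/5) · (1 − 1/7) · (1 − 1/61) · (1 − 1/337)
       = 15109395 · 967680/2158485 = 6773760.

6773760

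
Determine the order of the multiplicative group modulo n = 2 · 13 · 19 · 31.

φ(2) = 2 − 1 = 1.
φ(13) = 13 − 1 = 12.
φ(19) = 19 − 1 = 18.
φ(31) = 31 − 1 = 30.
Multiply: 1 · 12 · 18 · 30 = 6480.

6480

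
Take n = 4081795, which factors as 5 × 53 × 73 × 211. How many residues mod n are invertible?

φ(5) = 5 − 1 = 4.
φ(53) = 53 − 1 = 52.
φ(73) = 73 − 1 = 72.
φ(211) = 211 − 1 = 210.
Multiply: 4 · 52 · 72 · 210 = 3144960.

3144960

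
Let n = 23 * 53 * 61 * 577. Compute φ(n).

39536640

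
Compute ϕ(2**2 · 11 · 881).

17600

φ(38764) = 38764 · (1 − 1/2) · (1 − 1/11) · (1 − 1/881)
       = 38764 · 8800/19382 = 17600.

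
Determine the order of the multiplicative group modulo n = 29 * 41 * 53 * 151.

φ(9515567) = 9515567 · (1 − 1/29) · (1 − 1/41) · (1 − 1/53) · (1 − 1/151)
       = 9515567 · 8736000/9515567 = 8736000.

8736000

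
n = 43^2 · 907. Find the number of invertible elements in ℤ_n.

1636236

φ(1677043) = 1677043 · (1 − 1/43) · (1 − 1/907)
       = 1677043 · 38052/39001 = 1636236.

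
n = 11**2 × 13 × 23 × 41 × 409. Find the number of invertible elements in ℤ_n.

473932800

φ(11^2) = 11^1·(11−1) = 11·10 = 110.
φ(13) = 13 − 1 = 12.
φ(23) = 23 − 1 = 22.
φ(41) = 41 − 1 = 40.
φ(409) = 409 − 1 = 408.
φ(606685651) = 110 × 12 × 22 × 40 × 408 = 473932800.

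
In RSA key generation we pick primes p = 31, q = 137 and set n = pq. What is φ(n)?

4080

φ(pq) = (p−1)(q−1) = 30 · 136 = 4080.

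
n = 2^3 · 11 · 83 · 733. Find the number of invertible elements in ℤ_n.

2400960

φ(2^3) = 2^2·(2−1) = 4·1 = 4.
φ(11) = 11 − 1 = 10.
φ(83) = 83 − 1 = 82.
φ(733) = 733 − 1 = 732.
φ(5353832) = 4 × 10 × 82 × 732 = 2400960.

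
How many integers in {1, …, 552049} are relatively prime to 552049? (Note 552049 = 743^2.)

φ(743^2) = 743^2 − 743^1 = 552049 − 743 = 551306.

551306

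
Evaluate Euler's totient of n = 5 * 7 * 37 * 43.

36288

φ(55685) = 55685 · (1 − 1/5) · (1 − 1/7) · (1 − 1/37) · (1 − 1/43)
       = 55685 · 36288/55685 = 36288.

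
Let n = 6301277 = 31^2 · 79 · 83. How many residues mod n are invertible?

5948280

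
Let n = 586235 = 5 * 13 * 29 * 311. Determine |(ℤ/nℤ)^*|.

416640

φ(586235) = 586235 · (1 − 1/5) · (1 − 1/13) · (1 − 1/29) · (1 − 1/311)
       = 586235 · 416640/586235 = 416640.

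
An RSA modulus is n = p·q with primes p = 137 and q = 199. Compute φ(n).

26928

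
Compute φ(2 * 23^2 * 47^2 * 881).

962695360

φ(2) = 2 − 1 = 1.
φ(23^2) = 23^2 − 23^1 = 529 − 23 = 506.
φ(47^2) = 47^2 − 47^1 = 2209 − 47 = 2162.
φ(881) = 881 − 1 = 880.
Multiply: 1 · 506 · 2162 · 880 = 962695360.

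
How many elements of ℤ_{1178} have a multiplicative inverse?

1178 = 2 × 19 × 31.
φ(2) = 2 − 1 = 1.
φ(19) = 19 − 1 = 18.
φ(31) = 31 − 1 = 30.
Multiply: 1 · 18 · 30 = 540.

540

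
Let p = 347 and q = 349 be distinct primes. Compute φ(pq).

120408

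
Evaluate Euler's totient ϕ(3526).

1680

First factor: 3526 = 2 × 41 × 43.
φ(2) = 2 − 1 = 1.
φ(41) = 41 − 1 = 40.
φ(43) = 43 − 1 = 42.
Multiply: 1 · 40 · 42 = 1680.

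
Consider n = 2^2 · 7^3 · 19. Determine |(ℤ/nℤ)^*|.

φ(2^2) = 2^1·(2−1) = 2·1 = 2.
φ(7^3) = 7^3 − 7^2 = 343 − 49 = 294.
φ(19) = 19 − 1 = 18.
φ(26068) = 2 × 294 × 18 = 10584.

10584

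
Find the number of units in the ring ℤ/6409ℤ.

5376

Factor 6409: 6409 = 13 · 17 · 29.
φ(13) = 13 − 1 = 12.
φ(17) = 17 − 1 = 16.
φ(29) = 29 − 1 = 28.
Multiply: 12 · 16 · 28 = 5376.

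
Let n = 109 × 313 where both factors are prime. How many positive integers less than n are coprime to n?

φ(109) = 109 − 1 = 108.
φ(313) = 313 − 1 = 312.
Multiply: 108 · 312 = 33696.

33696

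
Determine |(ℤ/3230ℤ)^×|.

Factor 3230: 3230 = 2 · 5 · 17 · 19.
φ(2) = 2 − 1 = 1.
φ(5) = 5 − 1 = 4.
φ(17) = 17 − 1 = 16.
φ(19) = 19 − 1 = 18.
Since φ is multiplicative, φ(3230) = 1 · 4 · 16 · 18 = 1152.

1152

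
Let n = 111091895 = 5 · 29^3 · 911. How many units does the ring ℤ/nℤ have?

φ(111091895) = 111091895 · (1 − 1/5) · (1 − 1/29) · (1 − 1/911)
       = 111091895 · 101920/132095 = 85714720.

85714720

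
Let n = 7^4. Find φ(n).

2058

φ(2401) = 2401 · (1 − 1/7)
       = 2401 · 6/7 = 2058.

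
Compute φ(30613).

30613 = 11**3 * 23.
φ(11^3) = 11^2·(11−1) = 121·10 = 1210.
φ(23) = 23 − 1 = 22.
Since φ is multiplicative, φ(30613) = 1210 · 22 = 26620.

26620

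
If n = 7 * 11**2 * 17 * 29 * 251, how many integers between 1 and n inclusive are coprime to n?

φ(7) = 7 − 1 = 6.
φ(11^2) = 11^2 − 11^1 = 121 − 11 = 110.
φ(17) = 17 − 1 = 16.
φ(29) = 29 − 1 = 28.
φ(251) = 251 − 1 = 250.
Since φ is multiplicative, φ(104810321) = 6 · 110 · 16 · 28 · 250 = 73920000.

73920000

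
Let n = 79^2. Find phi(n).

6162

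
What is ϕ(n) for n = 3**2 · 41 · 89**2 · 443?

830818560

φ(1294822107) = 1294822107 · (1 − 1/3) · (1 − 1/41) · (1 − 1/89) · (1 − 1/443)
       = 1294822107 · 3111680/4849521 = 830818560.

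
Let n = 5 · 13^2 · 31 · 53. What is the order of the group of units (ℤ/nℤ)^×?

973440

φ(1388335) = 1388335 · (1 − 1/5) · (1 − 1/13) · (1 − 1/31) · (1 − 1/53)
       = 1388335 · 74880/106795 = 973440.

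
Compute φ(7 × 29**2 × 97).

467712

φ(571039) = 571039 · (1 − 1/7) · (1 − 1/29) · (1 − 1/97)
       = 571039 · 16128/19691 = 467712.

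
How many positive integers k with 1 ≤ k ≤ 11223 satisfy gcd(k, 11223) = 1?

7056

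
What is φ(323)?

Prime factorization: 323 = 17 * 19.
φ(17) = 17 − 1 = 16.
φ(19) = 19 − 1 = 18.
φ(323) = 16 × 18 = 288.

288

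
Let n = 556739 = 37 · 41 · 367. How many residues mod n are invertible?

527040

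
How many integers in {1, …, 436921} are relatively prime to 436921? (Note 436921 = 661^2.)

436260

φ(436921) = 436921 · (1 − 1/661)
       = 436921 · 660/661 = 436260.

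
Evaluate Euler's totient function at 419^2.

175142

φ(175561) = 175561 · (1 − 1/419)
       = 175561 · 418/419 = 175142.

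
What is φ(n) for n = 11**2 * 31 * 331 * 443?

481338000

φ(11^2) = 11^1·(11−1) = 11·10 = 110.
φ(31) = 31 − 1 = 30.
φ(331) = 331 − 1 = 330.
φ(443) = 443 − 1 = 442.
Multiply: 110 · 30 · 330 · 442 = 481338000.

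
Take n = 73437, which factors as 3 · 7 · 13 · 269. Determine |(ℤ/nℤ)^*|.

38592

φ(3) = 3 − 1 = 2.
φ(7) = 7 − 1 = 6.
φ(13) = 13 − 1 = 12.
φ(269) = 269 − 1 = 268.
φ(73437) = 2 × 6 × 12 × 268 = 38592.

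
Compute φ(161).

161 = 7 · 23.
φ(7) = 7 − 1 = 6.
φ(23) = 23 − 1 = 22.
Multiply: 6 · 22 = 132.

132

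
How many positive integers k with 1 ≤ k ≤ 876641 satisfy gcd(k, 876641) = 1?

Factor 876641: 876641 = 19 × 29 × 37 × 43.
φ(19) = 19 − 1 = 18.
φ(29) = 29 − 1 = 28.
φ(37) = 37 − 1 = 36.
φ(43) = 43 − 1 = 42.
φ(876641) = 18 × 28 × 36 × 42 = 762048.

762048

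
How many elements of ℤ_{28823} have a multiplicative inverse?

Prime factorization: 28823 = 19 × 37 × 41.
φ(19) = 19 − 1 = 18.
φ(37) = 37 − 1 = 36.
φ(41) = 41 − 1 = 40.
φ(28823) = 18 × 36 × 40 = 25920.

25920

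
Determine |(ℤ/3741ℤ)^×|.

Factor 3741: 3741 = 3 × 29 × 43.
φ(3741) = 3741 · (1 − 1/3) · (1 − 1/29) · (1 − 1/43)
       = 3741 · 2352/3741 = 2352.

2352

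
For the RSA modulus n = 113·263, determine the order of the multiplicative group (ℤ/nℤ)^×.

29344

φ(n) = (p − 1)(q − 1) = (113−1)(263−1) = 112·262 = 29344.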